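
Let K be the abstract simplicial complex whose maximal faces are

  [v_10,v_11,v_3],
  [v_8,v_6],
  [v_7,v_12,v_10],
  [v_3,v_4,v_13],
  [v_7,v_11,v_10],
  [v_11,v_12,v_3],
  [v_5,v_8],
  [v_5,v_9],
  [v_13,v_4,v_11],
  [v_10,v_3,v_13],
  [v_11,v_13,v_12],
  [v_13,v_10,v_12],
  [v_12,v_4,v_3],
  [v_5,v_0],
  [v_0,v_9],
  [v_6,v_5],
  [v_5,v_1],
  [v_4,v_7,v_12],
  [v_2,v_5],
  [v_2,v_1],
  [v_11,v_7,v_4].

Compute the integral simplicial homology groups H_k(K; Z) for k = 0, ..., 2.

K has 14 vertices, 27 edges, 12 triangles.
rank ∂_0 = 0, rank ∂_1 = 12 ⇒ b_0 = 14 − 0 − 12 = 2; all invariant factors of ∂_1 are 1 so no torsion. So H_0 ≅ Z^2.
rank ∂_1 = 12, rank ∂_2 = 12 ⇒ b_1 = 27 − 12 − 12 = 3; ∂_2 has invariant factor(s) [2] giving torsion. So H_1 ≅ Z^3 ⊕ Z/2.
rank ∂_2 = 12, rank ∂_3 = 0 ⇒ b_2 = 12 − 12 − 0 = 0. So H_2 ≅ 0.

H_0 = Z^2,  H_1 = Z^3 ⊕ Z/2,  H_2 = 0.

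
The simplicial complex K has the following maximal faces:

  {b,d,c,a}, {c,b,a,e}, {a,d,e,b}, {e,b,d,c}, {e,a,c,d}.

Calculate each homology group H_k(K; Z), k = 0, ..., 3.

Take the total order a < b < c < d < e on the vertex set. Then K (dimension 3) consists of the simplices:

  0-simplices (5): a, b, c, d, e
  1-simplices (10): ab, ac, ad, ae, bc, bd, be, cd, ce, de
  2-simplices (10): abc, abd, abe, acd, ace, ade, bcd, bce, bde, cde
  3-simplices (5): abcd, abce, abde, acde, bcde

so the chain groups are C_0 ≅ Z^5, C_1 ≅ Z^10, C_2 ≅ Z^10, C_3 ≅ Z^5.

The boundary map ∂_1: C_1 → C_0 maps an edge to its endpoints' difference, ∂[p,q] = q − p.
As a 5×10 matrix over Z this has rank 4, with invariant factors (1,1,1,1).

∂_2: C_2 → C_1 maps a triangle to the signed sum of its edges. For instance
  ∂bcd = cd − bd + bc,
  ∂cde = de − ce + cd.
The 10×10 boundary matrix has rank 6 and Smith normal form diag(1,1,1,1,1,1).

Boundary ∂_3: C_3 → C_2 sends each 3-simplex σ to the alternating sum Σ_i (−1)^i (σ with its i-th vertex removed). For instance
  ∂abde = bde − ade + abe − abd,
  ∂bcde = cde − bde + bce − bcd.
The 10×5 boundary matrix has rank 4 and Smith normal form diag(1,1,1,1).

From H_k ≅ ker(∂_k) / im(∂_{k+1}) we obtain:

  H_0: rank C_0 − rank ∂_1 = 5 − 4 = 1, and the invariant factors of ∂_1 are all 1, so H_0 = Z.
  H_1: rank ker ∂_1 − rank ∂_2 = (10 − 4) − 6 = 0, and the invariant factors of ∂_2 are all 1, so H_1 = 0.
  H_2: rank ker ∂_2 − rank ∂_3 = (10 − 6) − 4 = 0, and the invariant factors of ∂_3 are all 1, so H_2 = 0.
  H_3: rank ker ∂_3 − rank ∂_4 = (5 − 4) − 0 = 1, and there is no ∂_4, so H_3 = Z.

(K is a triangulation of the 3-sphere S^3.)

H_0 = Z,  H_1 = 0,  H_2 = 0,  H_3 = Z.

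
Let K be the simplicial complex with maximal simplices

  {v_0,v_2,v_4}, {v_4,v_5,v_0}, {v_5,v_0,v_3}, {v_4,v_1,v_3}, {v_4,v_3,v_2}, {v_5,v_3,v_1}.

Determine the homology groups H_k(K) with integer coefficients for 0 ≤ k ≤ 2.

H_0 = Z,  H_1 = Z,  H_2 = 0.

Take the total order v_0 < v_1 < v_2 < v_3 < v_4 < v_5 on the vertex set. Then K (dimension 2) consists of the simplices:

  0-simplices (6): [v_0], [v_1], [v_2], [v_3], [v_4], [v_5]
  1-simplices (12): [v_0,v_2], [v_0,v_3], [v_0,v_4], [v_0,v_5], [v_1,v_3], [v_1,v_4], [v_1,v_5], [v_2,v_3], [v_2,v_4], [v_3,v_4], [v_3,v_5], [v_4,v_5]
  2-simplices (6): [v_0,v_2,v_4], [v_0,v_3,v_5], [v_0,v_4,v_5], [v_1,v_3,v_4], [v_1,v_3,v_5], [v_2,v_3,v_4]

giving chain groups C_0 ≅ Z^6, C_1 ≅ Z^12, C_2 ≅ Z^6.

The boundary map ∂_1: C_1 → C_0 is given by ∂[p,q] = [q] − [p]. For instance
  ∂[v_3,v_5] = [v_5] − [v_3].
This gives a 6×12 integer matrix of rank 5; reducing to Smith normal form yields diagonal entries (1,1,1,1,1).

∂_2: C_2 → C_1 acts by ∂[p,q,r] = [q,r] − [p,r] + [p,q]. For instance
  ∂[v_1,v_3,v_4] = [v_3,v_4] − [v_1,v_4] + [v_1,v_3],
  ∂[v_1,v_3,v_5] = [v_3,v_5] − [v_1,v_5] + [v_1,v_3].
As a 12×6 matrix over Z this has rank 6, with invariant factors (1,1,1,1,1,1).

Reading off H_k = ker ∂_k / im ∂_{k+1}:

  H_0: rank C_0 − rank ∂_1 = 6 − 5 = 1, and the invariant factors of ∂_1 are all 1, so H_0 = Z.
  H_1: rank ker ∂_1 − rank ∂_2 = (12 − 5) − 6 = 1, and the invariant factors of ∂_2 are all 1, so H_1 = Z.
  H_2: rank ker ∂_2 − rank ∂_3 = (6 − 6) − 0 = 0, and there is no ∂_3, so H_2 = 0.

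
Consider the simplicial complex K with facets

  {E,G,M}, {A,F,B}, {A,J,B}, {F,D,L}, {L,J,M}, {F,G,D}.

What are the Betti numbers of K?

Fix the vertex order A < B < D < E < F < G < J < L < M and write every simplex with vertices in increasing order. Then dim K = 2 and the simplices of K are:

  0-simplices (9): A, B, D, E, F, G, J, L, M
  1-simplices (16): AB, AF, AJ, BF, BJ, DF, DG, DL, EG, EM, FG, FL, GM, JL, JM, LM
  2-simplices (6): ABF, ABJ, DFG, DFL, EGM, JLM

so the chain groups are C_0 ≅ Z^9, C_1 ≅ Z^16, C_2 ≅ Z^6.

∂_1: C_1 → C_0 is given by ∂[p,q] = [q] − [p].
This gives a 9×16 integer matrix of rank 8; reducing to Smith normal form yields diagonal entries (1,1,1,1,1,1,1,1).

∂_2: C_2 → C_1 sends each 2-simplex [p,q,r] to [q,r] − [p,r] + [p,q]. For instance
  ∂DFL = FL − DL + DF,
  ∂JLM = LM − JM + JL.
The 16×6 boundary matrix has rank 6 and Smith normal form diag(1,1,1,1,1,1).

Reading off H_k = ker ∂_k / im ∂_{k+1}:

  H_0: rank C_0 − rank ∂_1 = 9 − 8 = 1, and the invariant factors of ∂_1 are all 1, so H_0 ≅ Z.
  H_1: rank ker ∂_1 − rank ∂_2 = (16 − 8) − 6 = 2, and the invariant factors of ∂_2 are all 1, so H_1 ≅ Z^2.
  H_2: rank ker ∂_2 − rank ∂_3 = (6 − 6) − 0 = 0, and there is no ∂_3, so H_2 ≅ 0.

Hence the Betti numbers are b_0 = 1, b_1 = 2, b_2 = 0.

b_0 = 1, b_1 = 2, b_2 = 0.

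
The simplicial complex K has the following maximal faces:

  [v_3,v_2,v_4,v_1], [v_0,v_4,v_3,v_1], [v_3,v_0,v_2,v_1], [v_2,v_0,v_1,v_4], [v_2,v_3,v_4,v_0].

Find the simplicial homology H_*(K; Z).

H_0 ≅ Z,  H_1 = 0,  H_2 = 0,  H_3 ≅ Z.

Order the vertices as v_0 < v_1 < v_2 < v_3 < v_4. Listing each simplex with vertices in this order, K has dimension 3 with simplices:

  0-simplices (5): [v_0], [v_1], [v_2], [v_3], [v_4]
  1-simplices (10): [v_0,v_1], [v_0,v_2], [v_0,v_3], [v_0,v_4], [v_1,v_2], [v_1,v_3], [v_1,v_4], [v_2,v_3], [v_2,v_4], [v_3,v_4]
  2-simplices (10): [v_0,v_1,v_2], [v_0,v_1,v_3], [v_0,v_1,v_4], [v_0,v_2,v_3], [v_0,v_2,v_4], [v_0,v_3,v_4], [v_1,v_2,v_3], [v_1,v_2,v_4], [v_1,v_3,v_4], [v_2,v_3,v_4]
  3-simplices (5): [v_0,v_1,v_2,v_3], [v_0,v_1,v_2,v_4], [v_0,v_1,v_3,v_4], [v_0,v_2,v_3,v_4], [v_1,v_2,v_3,v_4]

Hence C_0 ≅ Z^5, C_1 ≅ Z^10, C_2 ≅ Z^10, C_3 ≅ Z^5.

The boundary map ∂_1: C_1 → C_0 maps an edge to its endpoints' difference, ∂[p,q] = q − p.
As a 5×10 matrix over Z this has rank 4, with invariant factors (1,1,1,1).

∂_2: C_2 → C_1 acts by ∂[p,q,r] = [q,r] − [p,r] + [p,q]. For instance
  ∂[v_1,v_2,v_4] = [v_2,v_4] − [v_1,v_4] + [v_1,v_2],
  ∂[v_0,v_2,v_3] = [v_2,v_3] − [v_0,v_3] + [v_0,v_2].
The resulting 10×10 matrix has rank 6, and its Smith normal form has invariant factors (1,1,1,1,1,1).

∂_3: C_3 → C_2 sends each 3-simplex σ to the alternating sum Σ_i (−1)^i (σ with its i-th vertex removed). For instance
  ∂[v_0,v_1,v_2,v_3] = [v_1,v_2,v_3] − [v_0,v_2,v_3] + [v_0,v_1,v_3] − [v_0,v_1,v_2],
  ∂[v_0,v_2,v_3,v_4] = [v_2,v_3,v_4] − [v_0,v_3,v_4] + [v_0,v_2,v_4] − [v_0,v_2,v_3].
The resulting 10×5 matrix has rank 4, and its Smith normal form has invariant factors (1,1,1,1).

From H_k ≅ ker(∂_k) / im(∂_{k+1}) we obtain:

  H_0: rank C_0 − rank ∂_1 = 5 − 4 = 1, and the invariant factors of ∂_1 are all 1, so H_0 ≅ Z.
  H_1: rank ker ∂_1 − rank ∂_2 = (10 − 4) − 6 = 0, and the invariant factors of ∂_2 are all 1, so H_1 ≅ 0.
  H_2: rank ker ∂_2 − rank ∂_3 = (10 − 6) − 4 = 0, and the invariant factors of ∂_3 are all 1, so H_2 ≅ 0.
  H_3: rank ker ∂_3 − rank ∂_4 = (5 − 4) − 0 = 1, and there is no ∂_4, so H_3 ≅ Z.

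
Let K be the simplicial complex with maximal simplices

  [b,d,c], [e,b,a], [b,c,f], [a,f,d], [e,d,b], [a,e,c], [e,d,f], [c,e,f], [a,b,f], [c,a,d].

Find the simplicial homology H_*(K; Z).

We work with the vertex ordering a < b < c < d < e < f. The simplices of K, each written with vertices in increasing order, are:

  0-simplices (6): a, b, c, d, e, f
  1-simplices (15): ab, ac, ad, ae, af, bc, bd, be, bf, cd, ce, cf, de, df, ef
  2-simplices (10): abe, abf, acd, ace, adf, bcd, bcf, bde, cef, def

Hence C_0 ≅ Z^6, C_1 ≅ Z^15, C_2 ≅ Z^10.

∂_1: C_1 → C_0 maps an edge to its endpoints' difference, ∂[p,q] = q − p.
As a 6×15 matrix over Z this has rank 5, with invariant factors (1,1,1,1,1).

Boundary ∂_2: C_2 → C_1 acts by ∂[p,q,r] = [q,r] − [p,r] + [p,q]. For instance
  ∂abf = bf − af + ab,
  ∂cef = ef − cf + ce.
As a 15×10 matrix over Z this has rank 10, with invariant factors (1,1,1,1,1,1,1,1,1,2).

Reading off H_k = ker ∂_k / im ∂_{k+1}:

  H_0: rank C_0 − rank ∂_1 = 6 − 5 = 1, and the invariant factors of ∂_1 are all 1, so H_0 ≅ Z.
  H_1: rank ker ∂_1 − rank ∂_2 = (15 − 5) − 10 = 0, and ∂_2 has invariant factor 2 > 1, so H_1 ≅ Z/2.
  H_2: rank ker ∂_2 − rank ∂_3 = (10 − 10) − 0 = 0, and there is no ∂_3, so H_2 ≅ 0.

As a check, the Euler characteristic is 6 − 15 + 10 = 1, which agrees with 1 − 0 + 0 = 1.
(K is a triangulation of the real projective plane RP^2.)

H_0 ≅ Z,  H_1 ≅ Z/2,  H_2 = 0.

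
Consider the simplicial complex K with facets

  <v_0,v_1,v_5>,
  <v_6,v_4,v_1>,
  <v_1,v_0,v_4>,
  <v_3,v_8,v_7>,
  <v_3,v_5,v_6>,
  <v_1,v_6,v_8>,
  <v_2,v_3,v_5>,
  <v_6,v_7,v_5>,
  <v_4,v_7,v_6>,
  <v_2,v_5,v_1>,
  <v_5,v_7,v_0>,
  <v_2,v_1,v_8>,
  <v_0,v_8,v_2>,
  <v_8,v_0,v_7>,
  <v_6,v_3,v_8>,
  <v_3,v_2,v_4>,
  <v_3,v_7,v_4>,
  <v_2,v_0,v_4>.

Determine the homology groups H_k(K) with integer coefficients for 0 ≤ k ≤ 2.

K has 9 vertices, 27 edges, 18 triangles.
rank ∂_0 = 0, rank ∂_1 = 8 ⇒ b_0 = 9 − 0 − 8 = 1; all invariant factors of ∂_1 are 1 so no torsion. So H_0 ≅ Z.
rank ∂_1 = 8, rank ∂_2 = 18 ⇒ b_1 = 27 − 8 − 18 = 1; ∂_2 has invariant factor(s) [2] giving torsion. So H_1 ≅ Z ⊕ Z/2.
rank ∂_2 = 18, rank ∂_3 = 0 ⇒ b_2 = 18 − 18 − 0 = 0. So H_2 ≅ 0.

H_0 = Z,  H_1 = Z ⊕ Z/2,  H_2 = 0.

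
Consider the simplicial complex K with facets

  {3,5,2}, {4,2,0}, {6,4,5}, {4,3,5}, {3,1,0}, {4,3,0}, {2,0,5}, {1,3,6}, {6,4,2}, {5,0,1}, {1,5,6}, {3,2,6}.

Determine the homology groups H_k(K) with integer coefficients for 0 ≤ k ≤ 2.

Fix the vertex order 0 < 1 < 2 < 3 < 4 < 5 < 6 and write every simplex with vertices in increasing order. Then dim K = 2 and the simplices of K are:

  0-simplices (7): [0], [1], [2], [3], [4], [5], [6]
  1-simplices (18): [0,1], [0,2], [0,3], [0,4], [0,5], [1,3], [1,5], [1,6], [2,3], [2,4], [2,5], [2,6], [3,4], [3,5], [3,6], [4,5], [4,6], [5,6]
  2-simplices (12): [0,1,3], [0,1,5], [0,2,4], [0,2,5], [0,3,4], [1,3,6], [1,5,6], [2,3,5], [2,3,6], [2,4,6], [3,4,5], [4,5,6]

giving chain groups C_0 ≅ Z^7, C_1 ≅ Z^18, C_2 ≅ Z^12.

The boundary map ∂_1: C_1 → C_0 maps an edge to its endpoints' difference, ∂[p,q] = q − p. For instance
  ∂[0,2] = [2] − [0].
The resulting 7×18 matrix has rank 6, and its Smith normal form has invariant factors (1,1,1,1,1,1).

Boundary ∂_2: C_2 → C_1 sends each 2-simplex [p,q,r] to [q,r] − [p,r] + [p,q]. For instance
  ∂[3,4,5] = [4,5] − [3,5] + [3,4],
  ∂[2,3,6] = [3,6] − [2,6] + [2,3].
The 18×12 boundary matrix has rank 12 and Smith normal form diag(1,1,1,1,1,1,1,1,1,1,1,2).

Reading off H_k = ker ∂_k / im ∂_{k+1}:

  H_0: rank C_0 − rank ∂_1 = 7 − 6 = 1, and the invariant factors of ∂_1 are all 1, so H_0 ≅ Z.
  H_1: rank ker ∂_1 − rank ∂_2 = (18 − 6) − 12 = 0, and ∂_2 has invariant factor 2 > 1, so H_1 ≅ Z_2.
  H_2: rank ker ∂_2 − rank ∂_3 = (12 − 12) − 0 = 0, and there is no ∂_3, so H_2 ≅ 0.

(K is a triangulation of the real projective plane RP^2.)

H_0 = Z,  H_1 = Z_2,  H_2 = 0.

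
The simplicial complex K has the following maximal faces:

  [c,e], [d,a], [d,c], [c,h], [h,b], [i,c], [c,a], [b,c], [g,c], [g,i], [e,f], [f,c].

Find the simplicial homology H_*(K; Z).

H_0 ≅ Z,  H_1 ≅ Z^4.

Order the vertices as a < b < c < d < e < f < g < h < i. Listing each simplex with vertices in this order, K has dimension 1 with simplices:

  0-simplices (9): a, b, c, d, e, f, g, h, i
  1-simplices (12): ac, ad, bc, bh, cd, ce, cf, cg, ch, ci, ef, gi

so the chain groups are C_0 ≅ Z^9, C_1 ≅ Z^12.

∂_1: C_1 → C_0 maps an edge to its endpoints' difference, ∂[p,q] = q − p.
This gives a 9×12 integer matrix of rank 8; reducing to Smith normal form yields diagonal entries (1,1,1,1,1,1,1,1).

Now H_k = ker ∂_k / im ∂_{k+1}, so:

  H_0: rank C_0 − rank ∂_1 = 9 − 8 = 1, and the invariant factors of ∂_1 are all 1, so H_0 = Z.
  H_1: rank ker ∂_1 − rank ∂_2 = (12 − 8) − 0 = 4, and there is no ∂_2, so H_1 = Z^4.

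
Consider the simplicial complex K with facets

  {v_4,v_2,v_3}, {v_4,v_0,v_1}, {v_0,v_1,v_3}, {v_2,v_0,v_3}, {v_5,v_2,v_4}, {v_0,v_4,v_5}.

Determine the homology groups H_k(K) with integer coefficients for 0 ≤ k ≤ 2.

H_0 = Z,  H_1 = Z,  H_2 = 0.

K has 6 vertices, 12 edges, 6 triangles.
rank ∂_0 = 0, rank ∂_1 = 5 ⇒ b_0 = 6 − 0 − 5 = 1; all invariant factors of ∂_1 are 1 so no torsion. So H_0 = Z.
rank ∂_1 = 5, rank ∂_2 = 6 ⇒ b_1 = 12 − 5 − 6 = 1; all invariant factors of ∂_2 are 1 so no torsion. So H_1 = Z.
rank ∂_2 = 6, rank ∂_3 = 0 ⇒ b_2 = 6 − 6 − 0 = 0. So H_2 = 0.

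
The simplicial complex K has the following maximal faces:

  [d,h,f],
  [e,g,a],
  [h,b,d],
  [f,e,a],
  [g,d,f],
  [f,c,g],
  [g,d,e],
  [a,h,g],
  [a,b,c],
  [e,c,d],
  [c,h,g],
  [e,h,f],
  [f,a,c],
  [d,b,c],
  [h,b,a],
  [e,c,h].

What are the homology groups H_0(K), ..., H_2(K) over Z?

Order the vertices as a < b < c < d < e < f < g < h. Listing each simplex with vertices in this order, K has dimension 2 with simplices:

  0-simplices (8): a, b, c, d, e, f, g, h
  1-simplices (24): ab, ac, ae, af, ag, ah, bc, bd, bh, cd, ce, cf, cg, ch, de, df, dg, dh, ef, eg, eh, fg, fh, gh
  2-simplices (16): abc, abh, acf, aef, aeg, agh, bcd, bdh, cde, ceh, cfg, cgh, deg, dfg, dfh, efh

giving chain groups C_0 ≅ Z^8, C_1 ≅ Z^24, C_2 ≅ Z^16.

The boundary map ∂_1: C_1 → C_0 sends each edge [p,q] (with p < q) to q − p.
As a 8×24 matrix over Z this has rank 7, with invariant factors (1,1,1,1,1,1,1).

∂_2: C_2 → C_1 acts by ∂[p,q,r] = [q,r] − [p,r] + [p,q]. For instance
  ∂agh = gh − ah + ag,
  ∂aeg = eg − ag + ae.
The resulting 24×16 matrix has rank 15, and its Smith normal form has invariant factors (1,1,1,1,1,1,1,1,1,1,1,1,1,1,1).

Reading off H_k = ker ∂_k / im ∂_{k+1}:

  H_0: rank C_0 − rank ∂_1 = 8 − 7 = 1, and the invariant factors of ∂_1 are all 1, so H_0 ≅ Z.
  H_1: rank ker ∂_1 − rank ∂_2 = (24 − 7) − 15 = 2, and the invariant factors of ∂_2 are all 1, so H_1 ≅ Z^2.
  H_2: rank ker ∂_2 − rank ∂_3 = (16 − 15) − 0 = 1, and there is no ∂_3, so H_2 ≅ Z.

H_0 ≅ Z,  H_1 ≅ Z^2,  H_2 ≅ Z.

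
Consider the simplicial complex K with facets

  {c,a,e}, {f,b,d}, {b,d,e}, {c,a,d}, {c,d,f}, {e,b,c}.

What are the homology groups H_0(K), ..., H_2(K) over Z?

H_0 = Z,  H_1 = Z,  H_2 = 0.

Fix the vertex order a < b < c < d < e < f and write every simplex with vertices in increasing order. Then dim K = 2 and the simplices of K are:

  0-simplices (6): a, b, c, d, e, f
  1-simplices (12): ac, ad, ae, bc, bd, be, bf, cd, ce, cf, de, df
  2-simplices (6): acd, ace, bce, bde, bdf, cdf

so the chain groups are C_0 ≅ Z^6, C_1 ≅ Z^12, C_2 ≅ Z^6.

Boundary ∂_1: C_1 → C_0 sends each edge [p,q] (with p < q) to q − p.
As a 6×12 matrix over Z this has rank 5, with invariant factors (1,1,1,1,1).

The boundary map ∂_2: C_2 → C_1 maps a triangle to the signed sum of its edges. For instance
  ∂bde = de − be + bd,
  ∂acd = cd − ad + ac.
The resulting 12×6 matrix has rank 6, and its Smith normal form has invariant factors (1,1,1,1,1,1).

From H_k ≅ ker(∂_k) / im(∂_{k+1}) we obtain:

  H_0: rank C_0 − rank ∂_1 = 6 − 5 = 1, and the invariant factors of ∂_1 are all 1, so H_0 ≅ Z.
  H_1: rank ker ∂_1 − rank ∂_2 = (12 − 5) − 6 = 1, and the invariant factors of ∂_2 are all 1, so H_1 ≅ Z.
  H_2: rank ker ∂_2 − rank ∂_3 = (6 − 6) − 0 = 0, and there is no ∂_3, so H_2 ≅ 0.

As a check, the Euler characteristic is 6 − 12 + 6 = 0, which agrees with 1 − 1 + 0 = 0.
(K is a triangulation of the cylinder S^1 x I.)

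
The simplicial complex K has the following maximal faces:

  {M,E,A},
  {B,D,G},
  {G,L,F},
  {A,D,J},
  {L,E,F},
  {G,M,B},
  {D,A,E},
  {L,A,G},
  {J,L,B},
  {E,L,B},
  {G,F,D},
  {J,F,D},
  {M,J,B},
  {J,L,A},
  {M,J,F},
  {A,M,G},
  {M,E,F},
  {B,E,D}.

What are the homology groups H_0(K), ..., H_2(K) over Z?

Fix the vertex order A < B < D < E < F < G < J < L < M and write every simplex with vertices in increasing order. Then dim K = 2 and the simplices of K are:

  0-simplices (9): A, B, D, E, F, G, J, L, M
  1-simplices (27): AD, AE, AG, AJ, AL, AM, BD, BE, BG, BJ, BL, BM, DE, DF, DG, DJ, EF, EL, EM, FG, FJ, FL, FM, GL, GM, JL, JM
  2-simplices (18): ADE, ADJ, AEM, AGL, AGM, AJL, BDE, BDG, BEL, BGM, BJL, BJM, DFG, DFJ, EFL, EFM, FGL, FJM

Hence C_0 ≅ Z^9, C_1 ≅ Z^27, C_2 ≅ Z^18.

The boundary map ∂_1: C_1 → C_0 maps an edge to its endpoints' difference, ∂[p,q] = q − p.
As a 9×27 matrix over Z this has rank 8, with invariant factors (1,1,1,1,1,1,1,1).

Boundary ∂_2: C_2 → C_1 maps a triangle to the signed sum of its edges. For instance
  ∂BEL = EL − BL + BE,
  ∂EFL = FL − EL + EF.
As a 27×18 matrix over Z this has rank 17, with invariant factors (1,1,1,1,1,1,1,1,1,1,1,1,1,1,1,1,1).

Computing H_k = (kernel of ∂_k) / (image of ∂_{k+1}):

  H_0: rank C_0 − rank ∂_1 = 9 − 8 = 1, and the invariant factors of ∂_1 are all 1, so H_0 ≅ Z.
  H_1: rank ker ∂_1 − rank ∂_2 = (27 − 8) − 17 = 2, and the invariant factors of ∂_2 are all 1, so H_1 ≅ Z^2.
  H_2: rank ker ∂_2 − rank ∂_3 = (18 − 17) − 0 = 1, and there is no ∂_3, so H_2 ≅ Z.

As a check, the Euler characteristic is 9 − 27 + 18 = 0, which agrees with 1 − 2 + 1 = 0.

H_0 = Z,  H_1 = Z^2,  H_2 = Z.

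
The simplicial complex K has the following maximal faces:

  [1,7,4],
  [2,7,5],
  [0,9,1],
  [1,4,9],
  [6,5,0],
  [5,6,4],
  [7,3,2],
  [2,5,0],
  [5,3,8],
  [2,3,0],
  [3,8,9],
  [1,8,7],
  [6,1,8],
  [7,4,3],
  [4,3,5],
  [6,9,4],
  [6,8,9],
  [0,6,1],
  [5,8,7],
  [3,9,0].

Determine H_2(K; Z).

We work with the vertex ordering 0 < 1 < 2 < 3 < 4 < 5 < 6 < 7 < 8 < 9. The simplices of K, each written with vertices in increasing order, are:

  0-simplices (10): [0], [1], [2], [3], [4], [5], [6], [7], [8], [9]
  1-simplices (30): (30 of them)
  2-simplices (20): (20 of them)

Hence C_0 ≅ Z^10, C_1 ≅ Z^30, C_2 ≅ Z^20.

Boundary ∂_1: C_1 → C_0 is given by ∂[p,q] = [q] − [p]. For instance
  ∂[3,5] = [5] − [3].
As a 10×30 matrix over Z this has rank 9, with invariant factors (1,1,1,1,1,1,1,1,1).

Boundary ∂_2: C_2 → C_1 sends each 2-simplex [p,q,r] to [q,r] − [p,r] + [p,q]. For instance
  ∂[1,4,9] = [4,9] − [1,9] + [1,4],
  ∂[5,7,8] = [7,8] − [5,8] + [5,7].
The resulting 30×20 matrix has rank 20, and its Smith normal form has invariant factors (1,1,1,1,1,1,1,1,1,1,1,1,1,1,1,1,1,1,1,2).

Computing H_k = (kernel of ∂_k) / (image of ∂_{k+1}):

  H_2: rank ker ∂_2 − rank ∂_3 = (20 − 20) − 0 = 0, and there is no ∂_3, so H_2 ≅ 0.

(K is a triangulation of the Klein bottle.)

H_2 = 0.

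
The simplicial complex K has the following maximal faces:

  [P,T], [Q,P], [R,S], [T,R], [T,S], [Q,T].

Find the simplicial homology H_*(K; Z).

Take the total order P < Q < R < S < T on the vertex set. Then K (dimension 1) consists of the simplices:

  0-simplices (5): P, Q, R, S, T
  1-simplices (6): PQ, PT, QT, RS, RT, ST

so the chain groups are C_0 ≅ Z^5, C_1 ≅ Z^6.

∂_1: C_1 → C_0 sends each edge [p,q] (with p < q) to q − p.
The resulting 5×6 matrix has rank 4, and its Smith normal form has invariant factors (1,1,1,1).

Reading off H_k = ker ∂_k / im ∂_{k+1}:

  H_0: rank C_0 − rank ∂_1 = 5 − 4 = 1, and the invariant factors of ∂_1 are all 1, so H_0 = Z.
  H_1: rank ker ∂_1 − rank ∂_2 = (6 − 4) − 0 = 2, and there is no ∂_2, so H_1 = Z^2.

H_0 ≅ Z,  H_1 ≅ Z^2.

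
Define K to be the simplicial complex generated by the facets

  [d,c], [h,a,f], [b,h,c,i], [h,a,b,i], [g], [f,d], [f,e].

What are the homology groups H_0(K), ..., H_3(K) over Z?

Take the total order a < b < c < d < e < f < g < h < i on the vertex set. Then K (dimension 3) consists of the simplices:

  0-simplices (9): a, b, c, d, e, f, g, h, i
  1-simplices (14): ab, af, ah, ai, bc, bh, bi, cd, ch, ci, df, ef, fh, hi
  2-simplices (8): abh, abi, afh, ahi, bch, bci, bhi, chi
  3-simplices (2): abhi, bchi

Hence C_0 ≅ Z^9, C_1 ≅ Z^14, C_2 ≅ Z^8, C_3 ≅ Z^2.

∂_1: C_1 → C_0 is given by ∂[p,q] = [q] − [p]. For instance
  ∂ci = i − c.
This gives a 9×14 integer matrix of rank 7; reducing to Smith normal form yields diagonal entries (1,1,1,1,1,1,1).

The boundary map ∂_2: C_2 → C_1 maps a triangle to the signed sum of its edges. For instance
  ∂ahi = hi − ai + ah,
  ∂afh = fh − ah + af.
This gives a 14×8 integer matrix of rank 6; reducing to Smith normal form yields diagonal entries (1,1,1,1,1,1).

∂_3: C_3 → C_2 sends each 3-simplex σ to the alternating sum Σ_i (−1)^i (σ with its i-th vertex removed). For instance
  ∂abhi = bhi − ahi + abi − abh,
  ∂bchi = chi − bhi + bci − bch.
The 8×2 boundary matrix has rank 2 and Smith normal form diag(1,1).

Computing H_k = (kernel of ∂_k) / (image of ∂_{k+1}):

  H_0: rank C_0 − rank ∂_1 = 9 − 7 = 2, and the invariant factors of ∂_1 are all 1, so H_0 = Z^2.
  H_1: rank ker ∂_1 − rank ∂_2 = (14 − 7) − 6 = 1, and the invariant factors of ∂_2 are all 1, so H_1 = Z.
  H_2: rank ker ∂_2 − rank ∂_3 = (8 − 6) − 2 = 0, and the invariant factors of ∂_3 are all 1, so H_2 = 0.
  H_3: rank ker ∂_3 − rank ∂_4 = (2 − 2) − 0 = 0, and there is no ∂_4, so H_3 = 0.

As a check, the Euler characteristic is 9 − 14 + 8 − 2 = 1, which agrees with 2 − 1 + 0 − 0 = 1.

H_0 ≅ Z^2,  H_1 ≅ Z,  H_2 = 0,  H_3 = 0.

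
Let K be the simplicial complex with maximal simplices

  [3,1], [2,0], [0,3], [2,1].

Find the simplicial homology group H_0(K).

H_0 = Z.

Fix the vertex order 0 < 1 < 2 < 3 and write every simplex with vertices in increasing order. Then dim K = 1 and the simplices of K are:

  0-simplices (4): [0], [1], [2], [3]
  1-simplices (4): [0,2], [0,3], [1,2], [1,3]

Hence C_0 ≅ Z^4, C_1 ≅ Z^4.

The boundary map ∂_1: C_1 → C_0 sends each edge [p,q] (with p < q) to q − p. For instance
  ∂[1,3] = [3] − [1].
The resulting 4×4 matrix has rank 3, and its Smith normal form has invariant factors (1,1,1).

Now H_k = ker ∂_k / im ∂_{k+1}, so:

  H_0: rank C_0 − rank ∂_1 = 4 − 3 = 1, and the invariant factors of ∂_1 are all 1, so H_0 ≅ Z.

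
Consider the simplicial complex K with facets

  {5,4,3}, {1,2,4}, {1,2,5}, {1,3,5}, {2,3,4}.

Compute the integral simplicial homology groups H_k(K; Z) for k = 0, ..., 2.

Order the vertices as 1 < 2 < 3 < 4 < 5. Listing each simplex with vertices in this order, K has dimension 2 with simplices:

  0-simplices (5): [1], [2], [3], [4], [5]
  1-simplices (10): [1,2], [1,3], [1,4], [1,5], [2,3], [2,4], [2,5], [3,4], [3,5], [4,5]
  2-simplices (5): [1,2,4], [1,2,5], [1,3,5], [2,3,4], [3,4,5]

so the chain groups are C_0 ≅ Z^5, C_1 ≅ Z^10, C_2 ≅ Z^5.

The boundary map ∂_1: C_1 → C_0 maps an edge to its endpoints' difference, ∂[p,q] = q − p. For instance
  ∂[1,5] = [5] − [1].
The resulting 5×10 matrix has rank 4, and its Smith normal form has invariant factors (1,1,1,1).

∂_2: C_2 → C_1 acts by ∂[p,q,r] = [q,r] − [p,r] + [p,q]. For instance
  ∂[3,4,5] = [4,5] − [3,5] + [3,4],
  ∂[2,3,4] = [3,4] − [2,4] + [2,3].
The 10×5 boundary matrix has rank 5 and Smith normal form diag(1,1,1,1,1).

Computing H_k = (kernel of ∂_k) / (image of ∂_{k+1}):

  H_0: rank C_0 − rank ∂_1 = 5 − 4 = 1, and the invariant factors of ∂_1 are all 1, so H_0 ≅ Z.
  H_1: rank ker ∂_1 − rank ∂_2 = (10 − 4) − 5 = 1, and the invariant factors of ∂_2 are all 1, so H_1 ≅ Z.
  H_2: rank ker ∂_2 − rank ∂_3 = (5 − 5) − 0 = 0, and there is no ∂_3, so H_2 ≅ 0.

As a check, the Euler characteristic is 5 − 10 + 5 = 0, which agrees with 1 − 1 + 0 = 0.

H_0 ≅ Z,  H_1 ≅ Z,  H_2 = 0.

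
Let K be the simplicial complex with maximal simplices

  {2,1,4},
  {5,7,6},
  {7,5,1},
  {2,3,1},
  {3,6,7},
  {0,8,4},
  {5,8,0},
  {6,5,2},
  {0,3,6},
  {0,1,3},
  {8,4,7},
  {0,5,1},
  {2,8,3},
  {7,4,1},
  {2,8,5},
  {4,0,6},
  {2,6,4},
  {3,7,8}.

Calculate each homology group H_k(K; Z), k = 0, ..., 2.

We work with the vertex ordering 0 < 1 < 2 < 3 < 4 < 5 < 6 < 7 < 8. The simplices of K, each written with vertices in increasing order, are:

  0-simplices (9): [0], [1], [2], [3], [4], [5], [6], [7], [8]
  1-simplices (27): (27 of them)
  2-simplices (18): [0,1,3], [0,1,5], [0,3,6], [0,4,6], [0,4,8], [0,5,8], [1,2,3], [1,2,4], [1,4,7], [1,5,7], [2,3,8], [2,4,6], [2,5,6], [2,5,8], [3,6,7], [3,7,8], [4,7,8], [5,6,7]

giving chain groups C_0 ≅ Z^9, C_1 ≅ Z^27, C_2 ≅ Z^18.

∂_1: C_1 → C_0 maps an edge to its endpoints' difference, ∂[p,q] = q − p. For instance
  ∂[3,6] = [6] − [3].
This gives a 9×27 integer matrix of rank 8; reducing to Smith normal form yields diagonal entries (1,1,1,1,1,1,1,1).

The boundary map ∂_2: C_2 → C_1 sends each 2-simplex [p,q,r] to [q,r] − [p,r] + [p,q]. For instance
  ∂[0,4,6] = [4,6] − [0,6] + [0,4],
  ∂[0,4,8] = [4,8] − [0,8] + [0,4].
As a 27×18 matrix over Z this has rank 17, with invariant factors (1,1,1,1,1,1,1,1,1,1,1,1,1,1,1,1,1).

From H_k ≅ ker(∂_k) / im(∂_{k+1}) we obtain:

  H_0: rank C_0 − rank ∂_1 = 9 − 8 = 1, and the invariant factors of ∂_1 are all 1, so H_0 = Z.
  H_1: rank ker ∂_1 − rank ∂_2 = (27 − 8) − 17 = 2, and the invariant factors of ∂_2 are all 1, so H_1 = Z^2.
  H_2: rank ker ∂_2 − rank ∂_3 = (18 − 17) − 0 = 1, and there is no ∂_3, so H_2 = Z.

H_0 ≅ Z,  H_1 ≅ Z^2,  H_2 ≅ Z.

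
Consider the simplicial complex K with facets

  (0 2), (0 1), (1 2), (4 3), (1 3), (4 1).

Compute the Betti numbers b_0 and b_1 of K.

b_0 = 1, b_1 = 2.

Fix the vertex order 0 < 1 < 2 < 3 < 4 and write every simplex with vertices in increasing order. Then dim K = 1 and the simplices of K are:

  0-simplices (5): [0], [1], [2], [3], [4]
  1-simplices (6): [0,1], [0,2], [1,2], [1,3], [1,4], [3,4]

Hence C_0 ≅ Z^5, C_1 ≅ Z^6.

∂_1: C_1 → C_0 is given by ∂[p,q] = [q] − [p]. For instance
  ∂[1,2] = [2] − [1].
As a 5×6 matrix over Z this has rank 4, with invariant factors (1,1,1,1).

Now H_k = ker ∂_k / im ∂_{k+1}, so:

  H_0: rank C_0 − rank ∂_1 = 5 − 4 = 1, and the invariant factors of ∂_1 are all 1, so H_0 ≅ Z.
  H_1: rank ker ∂_1 − rank ∂_2 = (6 − 4) − 0 = 2, and there is no ∂_2, so H_1 ≅ Z^2.

Hence the Betti numbers are b_0 = 1, b_1 = 2.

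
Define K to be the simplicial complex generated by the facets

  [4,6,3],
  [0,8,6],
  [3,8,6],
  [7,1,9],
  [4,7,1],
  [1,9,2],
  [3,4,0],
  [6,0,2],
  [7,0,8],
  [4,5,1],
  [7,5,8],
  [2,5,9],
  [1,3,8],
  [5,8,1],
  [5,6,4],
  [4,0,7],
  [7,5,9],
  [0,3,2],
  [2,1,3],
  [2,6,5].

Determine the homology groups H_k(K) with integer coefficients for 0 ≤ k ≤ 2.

H_0 ≅ Z,  H_1 ≅ Z ⊕ Z_2,  H_2 = 0.

Fix the vertex order 0 < 1 < 2 < 3 < 4 < 5 < 6 < 7 < 8 < 9 and write every simplex with vertices in increasing order. Then dim K = 2 and the simplices of K are:

  0-simplices (10): [0], [1], [2], [3], [4], [5], [6], [7], [8], [9]
  1-simplices (30): (30 of them)
  2-simplices (20): (20 of them)

Hence C_0 ≅ Z^10, C_1 ≅ Z^30, C_2 ≅ Z^20.

∂_1: C_1 → C_0 maps an edge to its endpoints' difference, ∂[p,q] = q − p. For instance
  ∂[1,3] = [3] − [1].
The resulting 10×30 matrix has rank 9, and its Smith normal form has invariant factors (1,1,1,1,1,1,1,1,1).

The boundary map ∂_2: C_2 → C_1 acts by ∂[p,q,r] = [q,r] − [p,r] + [p,q]. For instance
  ∂[0,6,8] = [6,8] − [0,8] + [0,6],
  ∂[5,7,8] = [7,8] − [5,8] + [5,7].
This gives a 30×20 integer matrix of rank 20; reducing to Smith normal form yields diagonal entries (1,1,1,1,1,1,1,1,1,1,1,1,1,1,1,1,1,1,1,2).

Now H_k = ker ∂_k / im ∂_{k+1}, so:

  H_0: rank C_0 − rank ∂_1 = 10 − 9 = 1, and the invariant factors of ∂_1 are all 1, so H_0 ≅ Z.
  H_1: rank ker ∂_1 − rank ∂_2 = (30 − 9) − 20 = 1, and ∂_2 has invariant factor 2 > 1, so H_1 ≅ Z ⊕ Z_2.
  H_2: rank ker ∂_2 − rank ∂_3 = (20 − 20) − 0 = 0, and there is no ∂_3, so H_2 ≅ 0.

As a check, the Euler characteristic is 10 − 30 + 20 = 0, which agrees with 1 − 1 + 0 = 0.
(K is a triangulation of the Klein bottle.)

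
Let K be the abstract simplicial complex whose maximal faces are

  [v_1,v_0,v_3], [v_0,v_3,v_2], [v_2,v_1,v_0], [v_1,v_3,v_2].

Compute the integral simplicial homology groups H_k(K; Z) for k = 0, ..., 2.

Order the vertices as v_0 < v_1 < v_2 < v_3. Listing each simplex with vertices in this order, K has dimension 2 with simplices:

  0-simplices (4): [v_0], [v_1], [v_2], [v_3]
  1-simplices (6): [v_0,v_1], [v_0,v_2], [v_0,v_3], [v_1,v_2], [v_1,v_3], [v_2,v_3]
  2-simplices (4): [v_0,v_1,v_2], [v_0,v_1,v_3], [v_0,v_2,v_3], [v_1,v_2,v_3]

Hence C_0 ≅ Z^4, C_1 ≅ Z^6, C_2 ≅ Z^4.

Boundary ∂_1: C_1 → C_0 is given by ∂[p,q] = [q] − [p].
The 4×6 boundary matrix has rank 3 and Smith normal form diag(1,1,1).

The boundary map ∂_2: C_2 → C_1 maps a triangle to the signed sum of its edges. For instance
  ∂[v_1,v_2,v_3] = [v_2,v_3] − [v_1,v_3] + [v_1,v_2],
  ∂[v_0,v_2,v_3] = [v_2,v_3] − [v_0,v_3] + [v_0,v_2].
This gives a 6×4 integer matrix of rank 3; reducing to Smith normal form yields diagonal entries (1,1,1).

Computing H_k = (kernel of ∂_k) / (image of ∂_{k+1}):

  H_0: rank C_0 − rank ∂_1 = 4 − 3 = 1, and the invariant factors of ∂_1 are all 1, so H_0 ≅ Z.
  H_1: rank ker ∂_1 − rank ∂_2 = (6 − 3) − 3 = 0, and the invariant factors of ∂_2 are all 1, so H_1 ≅ 0.
  H_2: rank ker ∂_2 − rank ∂_3 = (4 − 3) − 0 = 1, and there is no ∂_3, so H_2 ≅ Z.

(K is a triangulation of the 2-sphere S^2.)

H_0 = Z,  H_1 = 0,  H_2 = Z.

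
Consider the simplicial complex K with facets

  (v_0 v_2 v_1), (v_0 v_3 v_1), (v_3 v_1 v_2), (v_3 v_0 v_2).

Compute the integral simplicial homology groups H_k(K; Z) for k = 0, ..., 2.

H_0 = Z,  H_1 = 0,  H_2 = Z.

We work with the vertex ordering v_0 < v_1 < v_2 < v_3. The simplices of K, each written with vertices in increasing order, are:

  0-simplices (4): [v_0], [v_1], [v_2], [v_3]
  1-simplices (6): [v_0,v_1], [v_0,v_2], [v_0,v_3], [v_1,v_2], [v_1,v_3], [v_2,v_3]
  2-simplices (4): [v_0,v_1,v_2], [v_0,v_1,v_3], [v_0,v_2,v_3], [v_1,v_2,v_3]

giving chain groups C_0 ≅ Z^4, C_1 ≅ Z^6, C_2 ≅ Z^4.

∂_1: C_1 → C_0 maps an edge to its endpoints' difference, ∂[p,q] = q − p.
The 4×6 boundary matrix has rank 3 and Smith normal form diag(1,1,1).

Boundary ∂_2: C_2 → C_1 acts by ∂[p,q,r] = [q,r] − [p,r] + [p,q]. For instance
  ∂[v_0,v_2,v_3] = [v_2,v_3] − [v_0,v_3] + [v_0,v_2],
  ∂[v_1,v_2,v_3] = [v_2,v_3] − [v_1,v_3] + [v_1,v_2].
The resulting 6×4 matrix has rank 3, and its Smith normal form has invariant factors (1,1,1).

Now H_k = ker ∂_k / im ∂_{k+1}, so:

  H_0: rank C_0 − rank ∂_1 = 4 − 3 = 1, and the invariant factors of ∂_1 are all 1, so H_0 ≅ Z.
  H_1: rank ker ∂_1 − rank ∂_2 = (6 − 3) − 3 = 0, and the invariant factors of ∂_2 are all 1, so H_1 ≅ 0.
  H_2: rank ker ∂_2 − rank ∂_3 = (4 − 3) − 0 = 1, and there is no ∂_3, so H_2 ≅ Z.

As a check, the Euler characteristic is 4 − 6 + 4 = 2, which agrees with 1 − 0 + 1 = 2.
(K is a triangulation of the 2-sphere S^2.)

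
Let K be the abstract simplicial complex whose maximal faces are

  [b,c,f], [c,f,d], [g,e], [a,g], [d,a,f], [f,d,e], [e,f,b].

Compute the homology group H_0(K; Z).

H_0 = Z.

Take the total order a < b < c < d < e < f < g on the vertex set. Then K (dimension 2) consists of the simplices:

  0-simplices (7): a, b, c, d, e, f, g
  1-simplices (12): ad, af, ag, bc, be, bf, cd, cf, de, df, ef, eg
  2-simplices (5): adf, bcf, bef, cdf, def

so the chain groups are C_0 ≅ Z^7, C_1 ≅ Z^12, C_2 ≅ Z^5.

The boundary map ∂_1: C_1 → C_0 sends each edge [p,q] (with p < q) to q − p.
The resulting 7×12 matrix has rank 6, and its Smith normal form has invariant factors (1,1,1,1,1,1).

Boundary ∂_2: C_2 → C_1 acts by ∂[p,q,r] = [q,r] − [p,r] + [p,q]. For instance
  ∂bef = ef − bf + be,
  ∂bcf = cf − bf + bc.
The 12×5 boundary matrix has rank 5 and Smith normal form diag(1,1,1,1,1).

Now H_k = ker ∂_k / im ∂_{k+1}, so:

  H_0: rank C_0 − rank ∂_1 = 7 − 6 = 1, and the invariant factors of ∂_1 are all 1, so H_0 ≅ Z.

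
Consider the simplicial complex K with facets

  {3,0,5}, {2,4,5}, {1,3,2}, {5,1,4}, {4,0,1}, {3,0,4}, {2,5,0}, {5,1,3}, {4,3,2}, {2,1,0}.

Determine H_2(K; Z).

Fix the vertex order 0 < 1 < 2 < 3 < 4 < 5 and write every simplex with vertices in increasing order. Then dim K = 2 and the simplices of K are:

  0-simplices (6): [0], [1], [2], [3], [4], [5]
  1-simplices (15): [0,1], [0,2], [0,3], [0,4], [0,5], [1,2], [1,3], [1,4], [1,5], [2,3], [2,4], [2,5], [3,4], [3,5], [4,5]
  2-simplices (10): [0,1,2], [0,1,4], [0,2,5], [0,3,4], [0,3,5], [1,2,3], [1,3,5], [1,4,5], [2,3,4], [2,4,5]

giving chain groups C_0 ≅ Z^6, C_1 ≅ Z^15, C_2 ≅ Z^10.

∂_1: C_1 → C_0 is given by ∂[p,q] = [q] − [p]. For instance
  ∂[0,5] = [5] − [0].
This gives a 6×15 integer matrix of rank 5; reducing to Smith normal form yields diagonal entries (1,1,1,1,1).

∂_2: C_2 → C_1 sends each 2-simplex [p,q,r] to [q,r] − [p,r] + [p,q]. For instance
  ∂[1,4,5] = [4,5] − [1,5] + [1,4],
  ∂[2,3,4] = [3,4] − [2,4] + [2,3].
The 15×10 boundary matrix has rank 10 and Smith normal form diag(1,1,1,1,1,1,1,1,1,2).

Now H_k = ker ∂_k / im ∂_{k+1}, so:

  H_2: rank ker ∂_2 − rank ∂_3 = (10 − 10) − 0 = 0, and there is no ∂_3, so H_2 = 0.

H_2 = 0.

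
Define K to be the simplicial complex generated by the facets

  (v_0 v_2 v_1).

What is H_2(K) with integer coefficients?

H_2 = 0.

Order the vertices as v_0 < v_1 < v_2. Listing each simplex with vertices in this order, K has dimension 2 with simplices:

  0-simplices (3): [v_0], [v_1], [v_2]
  1-simplices (3): [v_0,v_1], [v_0,v_2], [v_1,v_2]
  2-simplices (1): [v_0,v_1,v_2]

Hence C_0 ≅ Z^3, C_1 ≅ Z^3, C_2 ≅ Z^1.

∂_1: C_1 → C_0 is given by ∂[p,q] = [q] − [p].
As a 3×3 matrix over Z this has rank 2, with invariant factors (1,1).

The boundary map ∂_2: C_2 → C_1 sends each 2-simplex [p,q,r] to [q,r] − [p,r] + [p,q]. For instance
  ∂[v_0,v_1,v_2] = [v_1,v_2] − [v_0,v_2] + [v_0,v_1].
The resulting 3×1 matrix has rank 1, and its Smith normal form has invariant factors (1).

Reading off H_k = ker ∂_k / im ∂_{k+1}:

  H_2: rank ker ∂_2 − rank ∂_3 = (1 − 1) − 0 = 0, and there is no ∂_3, so H_2 ≅ 0.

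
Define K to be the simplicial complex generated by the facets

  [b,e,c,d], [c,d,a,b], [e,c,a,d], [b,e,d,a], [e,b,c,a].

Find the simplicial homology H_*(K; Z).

H_0 ≅ Z,  H_1 = 0,  H_2 = 0,  H_3 ≅ Z.

Take the total order a < b < c < d < e on the vertex set. Then K (dimension 3) consists of the simplices:

  0-simplices (5): a, b, c, d, e
  1-simplices (10): ab, ac, ad, ae, bc, bd, be, cd, ce, de
  2-simplices (10): abc, abd, abe, acd, ace, ade, bcd, bce, bde, cde
  3-simplices (5): abcd, abce, abde, acde, bcde

Hence C_0 ≅ Z^5, C_1 ≅ Z^10, C_2 ≅ Z^10, C_3 ≅ Z^5.

The boundary map ∂_1: C_1 → C_0 sends each edge [p,q] (with p < q) to q − p.
The 5×10 boundary matrix has rank 4 and Smith normal form diag(1,1,1,1).

Boundary ∂_2: C_2 → C_1 acts by ∂[p,q,r] = [q,r] − [p,r] + [p,q]. For instance
  ∂abd = bd − ad + ab,
  ∂ade = de − ae + ad.
This gives a 10×10 integer matrix of rank 6; reducing to Smith normal form yields diagonal entries (1,1,1,1,1,1).

Boundary ∂_3: C_3 → C_2 sends each 3-simplex σ to the alternating sum Σ_i (−1)^i (σ with its i-th vertex removed). For instance
  ∂acde = cde − ade + ace − acd,
  ∂abce = bce − ace + abe − abc.
This gives a 10×5 integer matrix of rank 4; reducing to Smith normal form yields diagonal entries (1,1,1,1).

From H_k ≅ ker(∂_k) / im(∂_{k+1}) we obtain:

  H_0: rank C_0 − rank ∂_1 = 5 − 4 = 1, and the invariant factors of ∂_1 are all 1, so H_0 ≅ Z.
  H_1: rank ker ∂_1 − rank ∂_2 = (10 − 4) − 6 = 0, and the invariant factors of ∂_2 are all 1, so H_1 ≅ 0.
  H_2: rank ker ∂_2 − rank ∂_3 = (10 − 6) − 4 = 0, and the invariant factors of ∂_3 are all 1, so H_2 ≅ 0.
  H_3: rank ker ∂_3 − rank ∂_4 = (5 − 4) − 0 = 1, and there is no ∂_4, so H_3 ≅ Z.

(K is a triangulation of the 3-sphere S^3.)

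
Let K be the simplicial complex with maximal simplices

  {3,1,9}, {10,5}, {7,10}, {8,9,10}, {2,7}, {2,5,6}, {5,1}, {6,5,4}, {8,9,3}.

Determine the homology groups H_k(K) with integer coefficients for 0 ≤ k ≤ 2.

H_0 ≅ Z,  H_1 ≅ Z^2,  H_2 = 0.

Fix the vertex order 1 < 2 < 3 < 4 < 5 < 6 < 7 < 8 < 9 < 10 and write every simplex with vertices in increasing order. Then dim K = 2 and the simplices of K are:

  0-simplices (10): [1], [2], [3], [4], [5], [6], [7], [8], [9], [10]
  1-simplices (16): [1,3], [1,5], [1,9], [2,5], [2,6], [2,7], [3,8], [3,9], [4,5], [4,6], [5,6], [5,10], [7,10], [8,9], [8,10], [9,10]
  2-simplices (5): [1,3,9], [2,5,6], [3,8,9], [4,5,6], [8,9,10]

so the chain groups are C_0 ≅ Z^10, C_1 ≅ Z^16, C_2 ≅ Z^5.

∂_1: C_1 → C_0 maps an edge to its endpoints' difference, ∂[p,q] = q − p.
This gives a 10×16 integer matrix of rank 9; reducing to Smith normal form yields diagonal entries (1,1,1,1,1,1,1,1,1).

The boundary map ∂_2: C_2 → C_1 acts by ∂[p,q,r] = [q,r] − [p,r] + [p,q]. For instance
  ∂[3,8,9] = [8,9] − [3,9] + [3,8],
  ∂[4,5,6] = [5,6] − [4,6] + [4,5].
The resulting 16×5 matrix has rank 5, and its Smith normal form has invariant factors (1,1,1,1,1).

From H_k ≅ ker(∂_k) / im(∂_{k+1}) we obtain:

  H_0: rank C_0 − rank ∂_1 = 10 − 9 = 1, and the invariant factors of ∂_1 are all 1, so H_0 ≅ Z.
  H_1: rank ker ∂_1 − rank ∂_2 = (16 − 9) − 5 = 2, and the invariant factors of ∂_2 are all 1, so H_1 ≅ Z^2.
  H_2: rank ker ∂_2 − rank ∂_3 = (5 − 5) − 0 = 0, and there is no ∂_3, so H_2 ≅ 0.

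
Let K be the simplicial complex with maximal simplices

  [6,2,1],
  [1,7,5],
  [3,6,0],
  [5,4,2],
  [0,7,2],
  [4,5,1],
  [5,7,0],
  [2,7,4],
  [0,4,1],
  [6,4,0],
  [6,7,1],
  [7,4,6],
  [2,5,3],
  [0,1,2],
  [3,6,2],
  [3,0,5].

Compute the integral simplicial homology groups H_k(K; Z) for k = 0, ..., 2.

We work with the vertex ordering 0 < 1 < 2 < 3 < 4 < 5 < 6 < 7. The simplices of K, each written with vertices in increasing order, are:

  0-simplices (8): [0], [1], [2], [3], [4], [5], [6], [7]
  1-simplices (24): (24 of them)
  2-simplices (16): [0,1,2], [0,1,4], [0,2,7], [0,3,5], [0,3,6], [0,4,6], [0,5,7], [1,2,6], [1,4,5], [1,5,7], [1,6,7], [2,3,5], [2,3,6], [2,4,5], [2,4,7], [4,6,7]

giving chain groups C_0 ≅ Z^8, C_1 ≅ Z^24, C_2 ≅ Z^16.

The boundary map ∂_1: C_1 → C_0 maps an edge to its endpoints' difference, ∂[p,q] = q − p.
As a 8×24 matrix over Z this has rank 7, with invariant factors (1,1,1,1,1,1,1).

The boundary map ∂_2: C_2 → C_1 maps a triangle to the signed sum of its edges. For instance
  ∂[2,3,6] = [3,6] − [2,6] + [2,3],
  ∂[1,5,7] = [5,7] − [1,7] + [1,5].
This gives a 24×16 integer matrix of rank 15; reducing to Smith normal form yields diagonal entries (1,1,1,1,1,1,1,1,1,1,1,1,1,1,1).

Now H_k = ker ∂_k / im ∂_{k+1}, so:

  H_0: rank C_0 − rank ∂_1 = 8 − 7 = 1, and the invariant factors of ∂_1 are all 1, so H_0 ≅ Z.
  H_1: rank ker ∂_1 − rank ∂_2 = (24 − 7) − 15 = 2, and the invariant factors of ∂_2 are all 1, so H_1 ≅ Z^2.
  H_2: rank ker ∂_2 − rank ∂_3 = (16 − 15) − 0 = 1, and there is no ∂_3, so H_2 ≅ Z.

As a check, the Euler characteristic is 8 − 24 + 16 = 0, which agrees with 1 − 2 + 1 = 0.

H_0 ≅ Z,  H_1 ≅ Z^2,  H_2 ≅ Z.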